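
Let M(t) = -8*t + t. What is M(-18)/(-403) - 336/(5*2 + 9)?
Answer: -137802/7657 ≈ -17.997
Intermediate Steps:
M(t) = -7*t
M(-18)/(-403) - 336/(5*2 + 9) = -7*(-18)/(-403) - 336/(5*2 + 9) = 126*(-1/403) - 336/(10 + 9) = -126/403 - 336/19 = -137802/7657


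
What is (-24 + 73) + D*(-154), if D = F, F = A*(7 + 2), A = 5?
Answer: -6881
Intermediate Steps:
F = 45 (F = 5*(7 + 2) = 5*9 = 45)
D = 45
(-24 + 73) + D*(-154) = (-24 + 73) + 45*(-154) = 49 - 6930 = -6881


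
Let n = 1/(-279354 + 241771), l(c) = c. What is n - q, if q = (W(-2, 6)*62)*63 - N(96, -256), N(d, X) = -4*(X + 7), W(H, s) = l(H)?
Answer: 331031063/37583 ≈ 8808.0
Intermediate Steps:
W(H, s) = H
N(d, X) = -28 - 4*X (N(d, X) = -4*(7 + X) = -28 - 4*X)
q = -8808 (q = -2*62*63 - (-28 - 4*(-256)) = -124*63 - (-28 + 1024) = -7812 - 1*996 = -7812 - 996 = -8808)
n = -1/37583 (n = 1/(-37583) = -1/37583 ≈ -2.6608e-5)
n - q = -1/37583 - 1*(-8808) = -1/37583 + 8808 = 331031063/37583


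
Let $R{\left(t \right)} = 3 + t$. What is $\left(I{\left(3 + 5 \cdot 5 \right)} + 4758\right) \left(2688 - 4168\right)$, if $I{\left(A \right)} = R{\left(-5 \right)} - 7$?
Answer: $-7028520$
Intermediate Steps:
$I{\left(A \right)} = -9$ ($I{\left(A \right)} = \left(3 - 5\right) - 7 = -2 - 7 = -9$)
$\left(I{\left(3 + 5 \cdot 5 \right)} + 4758\right) \left(2688 - 4168\right) = \left(-9 + 4758\right) \left(2688 - 4168\right) = 4749 \left(-1480\right) = -7028520$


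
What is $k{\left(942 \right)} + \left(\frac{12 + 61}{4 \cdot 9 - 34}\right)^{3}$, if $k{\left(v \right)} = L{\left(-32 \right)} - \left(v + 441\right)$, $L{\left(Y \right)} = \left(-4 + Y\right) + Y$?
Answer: $\frac{377409}{8} \approx 47176.0$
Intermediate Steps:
$L{\left(Y \right)} = -4 + 2 Y$
$k{\left(v \right)} = -509 - v$ ($k{\left(v \right)} = \left(-4 + 2 \left(-32\right)\right) - \left(v + 441\right) = \left(-4 - 64\right) - \left(441 + v\right) = -68 - \left(441 + v\right) = -509 - v$)
$k{\left(942 \right)} + \left(\frac{12 + 61}{4 \cdot 9 - 34}\right)^{3} = \left(-509 - 942\right) + \left(\frac{12 + 61}{4 \cdot 9 - 34}\right)^{3} = \left(-509 - 942\right) + \left(\frac{73}{36 - 34}\right)^{3} = -1451 + \left(\frac{73}{2}\right)^{3} = -1451 + \frac{389017}{8} = \frac{377409}{8}$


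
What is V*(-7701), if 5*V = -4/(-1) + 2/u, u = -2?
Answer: -23103/5 ≈ -4620.6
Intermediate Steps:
V = 3/5 (V = (-4/(-1) + 2/(-2))/5 = (-4*(-1) + 2*(-1/2))/5 = (4 - 1)/5 = (1/5)*3 = 3/5 ≈ 0.60000)
V*(-7701) = (3/5)*(-7701) = -23103/5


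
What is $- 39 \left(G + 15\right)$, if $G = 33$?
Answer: $-1872$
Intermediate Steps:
$- 39 \left(G + 15\right) = - 39 \left(33 + 15\right) = \left(-39\right) 48 = -1872$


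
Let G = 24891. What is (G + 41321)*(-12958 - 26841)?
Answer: -2635171388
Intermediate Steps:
(G + 41321)*(-12958 - 26841) = (24891 + 41321)*(-12958 - 26841) = 66212*(-39799) = -2635171388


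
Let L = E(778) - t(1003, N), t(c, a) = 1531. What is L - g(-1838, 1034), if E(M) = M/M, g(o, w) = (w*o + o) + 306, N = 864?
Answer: 1900494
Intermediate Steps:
g(o, w) = 306 + o + o*w (g(o, w) = (o*w + o) + 306 = (o + o*w) + 306 = 306 + o + o*w)
E(M) = 1
L = -1530 (L = 1 - 1*1531 = 1 - 1531 = -1530)
L - g(-1838, 1034) = -1530 - (306 - 1838 - 1838*1034) = -1530 - (306 - 1838 - 1900492) = -1530 - 1*(-1902024) = -1530 + 1902024 = 1900494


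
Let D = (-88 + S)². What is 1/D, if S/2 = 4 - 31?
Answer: 1/20164 ≈ 4.9593e-5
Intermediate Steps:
S = -54 (S = 2*(4 - 31) = 2*(-27) = -54)
D = 20164 (D = (-88 - 54)² = (-142)² = 20164)
1/D = 1/20164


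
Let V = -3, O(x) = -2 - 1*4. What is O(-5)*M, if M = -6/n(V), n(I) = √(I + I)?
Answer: -6*I*√6 ≈ -14.697*I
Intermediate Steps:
O(x) = -6 (O(x) = -2 - 4 = -6)
n(I) = √2*√I (n(I) = √(2*I) = √2*√I)
M = I*√6 (M = -6*(-I*√6/6) = -(-1)*I*√6 = I*√6 ≈ 2.4495*I)
O(-5)*M = -6*I*√6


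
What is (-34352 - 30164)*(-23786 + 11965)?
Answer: 762643636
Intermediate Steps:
(-34352 - 30164)*(-23786 + 11965) = -64516*(-11821) = 762643636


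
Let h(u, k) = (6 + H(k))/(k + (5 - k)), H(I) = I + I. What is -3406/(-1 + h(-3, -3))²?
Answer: -3406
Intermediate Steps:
H(I) = 2*I
h(u, k) = 6/5 + 2*k/5 (h(u, k) = (6 + 2*k)/(k + (5 - k)) = (6 + 2*k)/5 = (6 + 2*k)*(⅕) = 6/5 + 2*k/5)
-3406/(-1 + h(-3, -3))² = -3406/(-1 + (6/5 + (⅖)*(-3)))² = -3406/(-1 + (6/5 - 6/5))² = -3406/(-1 + 0)² = -3406/((-1)²) = -3406/1 = -3406*1 = -3406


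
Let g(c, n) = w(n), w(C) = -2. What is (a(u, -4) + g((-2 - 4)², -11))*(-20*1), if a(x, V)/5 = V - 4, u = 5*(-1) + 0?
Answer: 840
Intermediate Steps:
u = -5 (u = -5 + 0 = -5)
g(c, n) = -2
a(x, V) = -20 + 5*V (a(x, V) = 5*(V - 4) = 5*(-4 + V) = -20 + 5*V)
(a(u, -4) + g((-2 - 4)², -11))*(-20*1) = ((-20 + 5*(-4)) - 2)*(-20*1) = ((-20 - 20) - 2)*(-20) = (-40 - 2)*(-20) = -42*(-20) = 840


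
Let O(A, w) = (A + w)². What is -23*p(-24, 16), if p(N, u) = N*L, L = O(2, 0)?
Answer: 2208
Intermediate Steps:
L = 4 (L = (2 + 0)² = 2² = 4)
p(N, u) = 4*N (p(N, u) = N*4 = 4*N)
-23*p(-24, 16) = -92*(-24) = -23*(-96) = 2208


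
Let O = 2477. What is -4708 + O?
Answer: -2231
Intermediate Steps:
-4708 + O = -4708 + 2477 = -2231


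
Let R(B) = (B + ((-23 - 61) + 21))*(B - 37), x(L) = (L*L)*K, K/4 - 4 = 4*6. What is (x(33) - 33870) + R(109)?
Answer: 91410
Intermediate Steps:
K = 112 (K = 16 + 4*(4*6) = 16 + 4*24 = 16 + 96 = 112)
x(L) = 112*L**2 (x(L) = (L*L)*112 = L**2*112 = 112*L**2)
R(B) = (-63 + B)*(-37 + B) (R(B) = (B + (-84 + 21))*(-37 + B) = (B - 63)*(-37 + B) = (-63 + B)*(-37 + B))
(x(33) - 33870) + R(109) = (112*33**2 - 33870) + (2331 + 109**2 - 100*109) = (112*1089 - 33870) + (2331 + 11881 - 10900) = (121968 - 33870) + 3312 = 88098 + 3312 = 91410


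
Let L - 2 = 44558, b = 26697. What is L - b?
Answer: 17863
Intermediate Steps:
L = 44560 (L = 2 + 44558 = 44560)
L - b = 44560 - 1*26697 = 44560 - 26697 = 17863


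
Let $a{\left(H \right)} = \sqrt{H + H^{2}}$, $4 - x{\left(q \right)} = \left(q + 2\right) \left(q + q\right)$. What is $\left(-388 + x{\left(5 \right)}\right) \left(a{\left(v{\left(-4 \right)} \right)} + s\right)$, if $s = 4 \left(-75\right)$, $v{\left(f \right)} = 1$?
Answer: $136200 - 454 \sqrt{2} \approx 1.3556 \cdot 10^{5}$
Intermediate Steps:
$s = -300$
$x{\left(q \right)} = 4 - 2 q \left(2 + q\right)$ ($x{\left(q \right)} = 4 - \left(q + 2\right) \left(q + q\right) = 4 - \left(2 + q\right) 2 q = 4 - 2 q \left(2 + q\right)$)
$\left(-388 + x{\left(5 \right)}\right) \left(a{\left(v{\left(-4 \right)} \right)} + s\right) = \left(-388 - \left(16 + 50\right)\right) \left(\sqrt{1 \left(1 + 1\right)} - 300\right) = \left(-388 - 66\right) \left(\sqrt{1 \cdot 2} - 300\right) = \left(-388 - 66\right) \left(\sqrt{2} - 300\right) = \left(-388 - 66\right) \left(-300 + \sqrt{2}\right) = - 454 \left(-300 + \sqrt{2}\right) = 136200 - 454 \sqrt{2}$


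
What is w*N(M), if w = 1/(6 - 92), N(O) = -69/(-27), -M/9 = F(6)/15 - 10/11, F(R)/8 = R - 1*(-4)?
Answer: -23/774 ≈ -0.029716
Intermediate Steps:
F(R) = 32 + 8*R (F(R) = 8*(R - 1*(-4)) = 8*(R + 4) = 8*(4 + R) = 32 + 8*R)
M = -438/11 (M = -9*((32 + 8*6)/15 - 10/11) = -9*((32 + 48)*(1/15) - 10*1/11) = -9*(80*(1/15) - 10/11) = -9*(16/3 - 10/11) = -9*146/33 = -438/11 ≈ -39.818)
N(O) = 23/9 (N(O) = -69*(-1/27) = 23/9)
w = -1/86 (w = 1/(-86) = -1/86 ≈ -0.011628)
w*N(M) = -1/86*23/9 = -23/774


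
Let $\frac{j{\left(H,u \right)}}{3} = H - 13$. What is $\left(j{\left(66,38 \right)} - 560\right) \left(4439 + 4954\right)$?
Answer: $-3766593$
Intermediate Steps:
$j{\left(H,u \right)} = -39 + 3 H$ ($j{\left(H,u \right)} = 3 \left(H - 13\right) = 3 \left(-13 + H\right) = -39 + 3 H$)
$\left(j{\left(66,38 \right)} - 560\right) \left(4439 + 4954\right) = \left(\left(-39 + 3 \cdot 66\right) - 560\right) \left(4439 + 4954\right) = \left(\left(-39 + 198\right) - 560\right) 9393 = \left(159 - 560\right) 9393 = \left(-401\right) 9393 = -3766593$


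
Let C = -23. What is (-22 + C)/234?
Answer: -5/26 ≈ -0.19231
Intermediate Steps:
(-22 + C)/234 = (-22 - 23)/234 = (1/234)*(-45) = -5/26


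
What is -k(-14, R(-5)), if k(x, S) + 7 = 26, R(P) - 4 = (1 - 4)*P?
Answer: -19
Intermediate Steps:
R(P) = 4 - 3*P (R(P) = 4 + (1 - 4)*P = 4 - 3*P)
k(x, S) = 19 (k(x, S) = -7 + 26 = 19)
-k(-14, R(-5)) = -1*19 = -19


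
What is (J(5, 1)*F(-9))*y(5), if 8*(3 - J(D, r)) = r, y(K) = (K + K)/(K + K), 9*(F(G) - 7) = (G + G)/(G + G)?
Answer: 184/9 ≈ 20.444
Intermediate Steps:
F(G) = 64/9 (F(G) = 7 + ((G + G)/(G + G))/9 = 7 + ((2*G)/((2*G)))/9 = 7 + ((2*G)*(1/(2*G)))/9 = 7 + (⅑)*1 = 7 + ⅑ = 64/9)
y(K) = 1 (y(K) = (2*K)/((2*K)) = (2*K)*(1/(2*K)) = 1)
J(D, r) = 3 - r/8
(J(5, 1)*F(-9))*y(5) = ((3 - ⅛*1)*(64/9))*1 = ((3 - ⅛)*(64/9))*1 = ((23/8)*(64/9))*1 = (184/9)*1 = 184/9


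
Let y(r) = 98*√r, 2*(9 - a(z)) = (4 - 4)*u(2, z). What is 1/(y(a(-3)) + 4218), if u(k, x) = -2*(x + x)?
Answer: 1/4512 ≈ 0.00022163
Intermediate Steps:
u(k, x) = -4*x
a(z) = 9 (a(z) = 9 - (4 - 4)*(-4*z)/2 = 9 - 0*(-4*z) = 9 - ½*0 = 9 + 0 = 9)
1/(y(a(-3)) + 4218) = 1/(98*√9 + 4218) = 1/(98*3 + 4218) = 1/(294 + 4218) = 1/4512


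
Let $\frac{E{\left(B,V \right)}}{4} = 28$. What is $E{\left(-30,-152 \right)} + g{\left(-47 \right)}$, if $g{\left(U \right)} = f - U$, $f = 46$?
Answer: $205$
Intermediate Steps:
$g{\left(U \right)} = 46 - U$
$E{\left(B,V \right)} = 112$ ($E{\left(B,V \right)} = 4 \cdot 28 = 112$)
$E{\left(-30,-152 \right)} + g{\left(-47 \right)} = 112 + \left(46 - -47\right) = 112 + \left(46 + 47\right) = 112 + 93 = 205$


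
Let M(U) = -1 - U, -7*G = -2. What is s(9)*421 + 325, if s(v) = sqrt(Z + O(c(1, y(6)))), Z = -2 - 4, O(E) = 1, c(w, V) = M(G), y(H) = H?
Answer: 325 + 421*I*sqrt(5) ≈ 325.0 + 941.38*I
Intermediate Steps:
G = 2/7 (G = -1/7*(-2) = 2/7 ≈ 0.28571)
c(w, V) = -9/7 (c(w, V) = -1 - 1*2/7 = -1 - 2/7 = -9/7)
Z = -6
s(v) = I*sqrt(5) (s(v) = sqrt(-6 + 1) = sqrt(-5) = I*sqrt(5))
s(9)*421 + 325 = (I*sqrt(5))*421 + 325 = 421*I*sqrt(5) + 325 = 325 + 421*I*sqrt(5)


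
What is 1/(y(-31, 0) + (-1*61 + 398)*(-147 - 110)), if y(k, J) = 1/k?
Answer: -31/2684880 ≈ -1.1546e-5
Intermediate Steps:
1/(y(-31, 0) + (-1*61 + 398)*(-147 - 110)) = 1/(1/(-31) + (-1*61 + 398)*(-147 - 110)) = 1/(-1/31 + (-61 + 398)*(-257)) = 1/(-1/31 + 337*(-257)) = 1/(-1/31 - 86609) = 1/(-2684880/31) = -31/2684880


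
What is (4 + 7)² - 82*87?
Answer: -7013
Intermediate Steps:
(4 + 7)² - 82*87 = 11² - 7134 = 121 - 7134 = -7013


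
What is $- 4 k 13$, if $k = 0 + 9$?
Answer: $-468$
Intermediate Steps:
$k = 9$
$- 4 k 13 = \left(-4\right) 9 \cdot 13 = \left(-36\right) 13 = -468$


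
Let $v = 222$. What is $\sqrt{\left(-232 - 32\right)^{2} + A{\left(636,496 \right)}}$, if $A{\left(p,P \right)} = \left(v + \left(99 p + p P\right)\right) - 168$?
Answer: $\sqrt{448170} \approx 669.46$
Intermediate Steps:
$A{\left(p,P \right)} = 54 + 99 p + P p$ ($A{\left(p,P \right)} = \left(222 + \left(99 p + p P\right)\right) - 168 = \left(222 + \left(99 p + P p\right)\right) - 168 = \left(222 + 99 p + P p\right) - 168 = 54 + 99 p + P p$)
$\sqrt{\left(-232 - 32\right)^{2} + A{\left(636,496 \right)}} = \sqrt{\left(-232 - 32\right)^{2} + \left(54 + 99 \cdot 636 + 496 \cdot 636\right)} = \sqrt{\left(-264\right)^{2} + \left(54 + 62964 + 315456\right)} = \sqrt{69696 + 378474} = \sqrt{448170}$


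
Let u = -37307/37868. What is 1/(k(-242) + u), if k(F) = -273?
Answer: -37868/10375271 ≈ -0.0036498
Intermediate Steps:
u = -37307/37868 (u = -37307*1/37868 = -37307/37868 ≈ -0.98519)
1/(k(-242) + u) = 1/(-273 - 37307/37868) = 1/(-10375271/37868) = -37868/10375271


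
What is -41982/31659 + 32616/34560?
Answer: -645537/1688480 ≈ -0.38232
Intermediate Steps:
-41982/31659 + 32616/34560 = -41982*1/31659 + 32616*(1/34560) = -13994/10553 + 151/160 = -645537/1688480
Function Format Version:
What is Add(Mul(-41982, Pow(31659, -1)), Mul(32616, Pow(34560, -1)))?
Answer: Rational(-645537, 1688480) ≈ -0.38232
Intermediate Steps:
Add(Mul(-41982, Pow(31659, -1)), Mul(32616, Pow(34560, -1))) = Add(Mul(-41982, Rational(1, 31659)), Mul(32616, Rational(1, 34560))) = Add(Rational(-13994, 10553), Rational(151, 160)) = Rational(-645537, 1688480)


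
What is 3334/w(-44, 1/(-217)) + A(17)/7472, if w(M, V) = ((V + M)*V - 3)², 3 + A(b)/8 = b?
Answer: 1726261930095703/4051138960854 ≈ 426.12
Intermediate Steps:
A(b) = -24 + 8*b
w(M, V) = (-3 + V*(M + V))² (w(M, V) = ((M + V)*V - 3)² = (V*(M + V) - 3)² = (-3 + V*(M + V))²)
3334/w(-44, 1/(-217)) + A(17)/7472 = 3334/((-3 + (1/(-217))² - 44/(-217))²) + (-24 + 8*17)/7472 = 3334/((-3 + (-1/217)² - 44*(-1/217))²) + (-24 + 136)*(1/7472) = 3334/((-3 + 1/47089 + 44/217)²) + 112*(1/7472) = 3334/((-131718/47089)²) + 7/467 = 3334/(17349631524/2217373921) + 7/467 = 3334*(2217373921/17349631524) + 7/467 = 3696362326307/8674815762 + 7/467 = 1726261930095703/4051138960854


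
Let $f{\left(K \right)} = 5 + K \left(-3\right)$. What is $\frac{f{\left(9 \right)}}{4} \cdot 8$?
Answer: $-44$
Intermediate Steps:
$f{\left(K \right)} = 5 - 3 K$
$\frac{f{\left(9 \right)}}{4} \cdot 8 = \frac{5 - 27}{4} \cdot 8 = \frac{1}{4} \left(-22\right) 8 = \left(- \frac{11}{2}\right) 8 = -44$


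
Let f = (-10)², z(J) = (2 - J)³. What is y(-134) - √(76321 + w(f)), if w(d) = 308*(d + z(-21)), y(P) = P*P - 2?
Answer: 17954 - √3854557 ≈ 15991.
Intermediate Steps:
f = 100
y(P) = -2 + P² (y(P) = P² - 2 = -2 + P²)
w(d) = 3747436 + 308*d (w(d) = 308*(d - (-2 - 21)³) = 308*(d - 1*(-23)³) = 308*(d - 1*(-12167)) = 308*(d + 12167) = 308*(12167 + d) = 3747436 + 308*d)
y(-134) - √(76321 + w(f)) = (-2 + (-134)²) - √(76321 + (3747436 + 308*100)) = (-2 + 17956) - √(76321 + (3747436 + 30800)) = 17954 - √(76321 + 3778236) = 17954 - √3854557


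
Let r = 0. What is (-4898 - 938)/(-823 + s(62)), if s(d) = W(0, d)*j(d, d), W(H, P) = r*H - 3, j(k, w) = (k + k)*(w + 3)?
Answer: 5836/25003 ≈ 0.23341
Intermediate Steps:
j(k, w) = 2*k*(3 + w) (j(k, w) = (2*k)*(3 + w) = 2*k*(3 + w))
W(H, P) = -3 (W(H, P) = 0*H - 3 = 0 - 3 = -3)
s(d) = -6*d*(3 + d)
(-4898 - 938)/(-823 + s(62)) = (-4898 - 938)/(-823 - 6*62*(3 + 62)) = -5836/(-823 - 6*62*65) = -5836/(-823 - 24180) = -5836/(-25003) = -5836*(-1/25003) = 5836/25003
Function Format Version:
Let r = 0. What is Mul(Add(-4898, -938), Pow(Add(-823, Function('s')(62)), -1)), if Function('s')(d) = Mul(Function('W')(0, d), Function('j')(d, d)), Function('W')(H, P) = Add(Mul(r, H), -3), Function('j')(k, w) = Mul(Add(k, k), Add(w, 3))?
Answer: Rational(5836, 25003) ≈ 0.23341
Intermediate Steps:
Function('j')(k, w) = Mul(2, k, Add(3, w)) (Function('j')(k, w) = Mul(Mul(2, k), Add(3, w)) = Mul(2, k, Add(3, w)))
Function('W')(H, P) = -3 (Function('W')(H, P) = Add(Mul(0, H), -3) = Add(0, -3) = -3)
Function('s')(d) = Mul(-6, d, Add(3, d)) (Function('s')(d) = Mul(-3, Mul(2, d, Add(3, d))) = Mul(-6, d, Add(3, d)))
Mul(Add(-4898, -938), Pow(Add(-823, Function('s')(62)), -1)) = Mul(Add(-4898, -938), Pow(Add(-823, Mul(-6, 62, Add(3, 62))), -1)) = Mul(-5836, Pow(Add(-823, Mul(-6, 62, 65)), -1)) = Mul(-5836, Pow(Add(-823, -24180), -1)) = Mul(-5836, Pow(-25003, -1)) = Mul(-5836, Rational(-1, 25003)) = Rational(5836, 25003)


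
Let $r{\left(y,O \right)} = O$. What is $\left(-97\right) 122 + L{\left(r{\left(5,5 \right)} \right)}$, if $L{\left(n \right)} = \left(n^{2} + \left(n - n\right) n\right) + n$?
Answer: $-11804$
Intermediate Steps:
$L{\left(n \right)} = n + n^{2}$ ($L{\left(n \right)} = \left(n^{2} + 0 n\right) + n = \left(n^{2} + 0\right) + n = n^{2} + n = n + n^{2}$)
$\left(-97\right) 122 + L{\left(r{\left(5,5 \right)} \right)} = \left(-97\right) 122 + 5 \left(1 + 5\right) = -11834 + 5 \cdot 6 = -11834 + 30 = -11804$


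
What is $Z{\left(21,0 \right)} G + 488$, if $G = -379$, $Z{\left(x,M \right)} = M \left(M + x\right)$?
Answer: $488$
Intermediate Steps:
$Z{\left(21,0 \right)} G + 488 = 0 \left(0 + 21\right) \left(-379\right) + 488 = 0 \cdot 21 \left(-379\right) + 488 = 0 \left(-379\right) + 488 = 0 + 488 = 488$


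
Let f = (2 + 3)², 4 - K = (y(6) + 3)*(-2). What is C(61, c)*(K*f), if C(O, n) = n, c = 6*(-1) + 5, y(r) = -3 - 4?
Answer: 100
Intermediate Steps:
y(r) = -7
c = -1 (c = -6 + 5 = -1)
K = -4 (K = 4 - (-7 + 3)*(-2) = 4 - (-4)*(-2) = 4 - 1*8 = 4 - 8 = -4)
f = 25 (f = 5² = 25)
C(61, c)*(K*f) = -(-4)*25 = -1*(-100) = 100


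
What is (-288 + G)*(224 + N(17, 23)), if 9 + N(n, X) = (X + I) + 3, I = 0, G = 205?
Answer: -20003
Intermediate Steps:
N(n, X) = -6 + X (N(n, X) = -9 + ((X + 0) + 3) = -9 + (X + 3) = -9 + (3 + X) = -6 + X)
(-288 + G)*(224 + N(17, 23)) = (-288 + 205)*(224 + (-6 + 23)) = -83*(224 + 17) = -83*241 = -20003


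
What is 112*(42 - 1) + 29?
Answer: 4621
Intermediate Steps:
112*(42 - 1) + 29 = 112*41 + 29 = 4592 + 29 = 4621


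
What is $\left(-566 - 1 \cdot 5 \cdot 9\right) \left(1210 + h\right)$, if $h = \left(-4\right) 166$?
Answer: $-333606$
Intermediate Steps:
$h = -664$
$\left(-566 - 1 \cdot 5 \cdot 9\right) \left(1210 + h\right) = \left(-566 - 1 \cdot 5 \cdot 9\right) \left(1210 - 664\right) = \left(-566 - 5 \cdot 9\right) 546 = \left(-566 - 45\right) 546 = \left(-611\right) 546 = -333606$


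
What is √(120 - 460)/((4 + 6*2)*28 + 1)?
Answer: 2*I*√85/449 ≈ 0.041067*I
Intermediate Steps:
√(120 - 460)/((4 + 6*2)*28 + 1) = √(-340)/((4 + 12)*28 + 1) = (2*I*√85)/(16*28 + 1) = (2*I*√85)/(448 + 1) = (2*I*√85)/449 = (2*I*√85)*(1/449) = 2*I*√85/449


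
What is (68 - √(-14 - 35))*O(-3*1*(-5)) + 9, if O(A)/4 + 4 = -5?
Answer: -2439 + 252*I ≈ -2439.0 + 252.0*I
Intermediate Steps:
O(A) = -36 (O(A) = -16 + 4*(-5) = -16 - 20 = -36)
(68 - √(-14 - 35))*O(-3*1*(-5)) + 9 = (68 - √(-14 - 35))*(-36) + 9 = (68 - √(-49))*(-36) + 9 = (68 - 7*I)*(-36) + 9 = (-2448 + 252*I) + 9 = -2439 + 252*I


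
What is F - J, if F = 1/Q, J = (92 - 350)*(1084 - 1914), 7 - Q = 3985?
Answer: -851848921/3978 ≈ -2.1414e+5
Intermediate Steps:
Q = -3978 (Q = 7 - 1*3985 = 7 - 3985 = -3978)
J = 214140 (J = -258*(-830) = 214140)
F = -1/3978 (F = 1/(-3978) = -1/3978 ≈ -0.00025138)
F - J = -1/3978 - 1*214140 = -1/3978 - 214140 = -851848921/3978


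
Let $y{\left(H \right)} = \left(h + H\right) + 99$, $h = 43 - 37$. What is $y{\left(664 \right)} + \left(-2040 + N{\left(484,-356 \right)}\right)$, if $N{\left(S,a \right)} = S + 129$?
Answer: $-658$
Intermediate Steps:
$h = 6$
$N{\left(S,a \right)} = 129 + S$
$y{\left(H \right)} = 105 + H$ ($y{\left(H \right)} = \left(6 + H\right) + 99 = 105 + H$)
$y{\left(664 \right)} + \left(-2040 + N{\left(484,-356 \right)}\right) = \left(105 + 664\right) + \left(-2040 + \left(129 + 484\right)\right) = 769 + \left(-2040 + 613\right) = 769 - 1427 = -658$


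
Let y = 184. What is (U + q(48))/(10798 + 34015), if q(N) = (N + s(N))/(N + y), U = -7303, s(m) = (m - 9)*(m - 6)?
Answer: -846305/5198308 ≈ -0.16280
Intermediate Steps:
s(m) = (-9 + m)*(-6 + m)
q(N) = (54 + N² - 14*N)/(184 + N) (q(N) = (N + (54 + N² - 15*N))/(N + 184) = (54 + N² - 14*N)/(184 + N))
(U + q(48))/(10798 + 34015) = (-7303 + (54 + 48² - 14*48)/(184 + 48))/(10798 + 34015) = (-7303 + (54 + 2304 - 672)/232)/44813 = (-7303 + (1/232)*1686)*(1/44813) = (-7303 + 843/116)*(1/44813) = -846305/116*1/44813 = -846305/5198308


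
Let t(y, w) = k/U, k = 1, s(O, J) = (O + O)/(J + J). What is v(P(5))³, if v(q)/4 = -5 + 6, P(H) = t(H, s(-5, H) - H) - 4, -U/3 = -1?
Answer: 64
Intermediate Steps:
s(O, J) = O/J (s(O, J) = (2*O)/((2*J)) = (2*O)*(1/(2*J)) = O/J)
U = 3 (U = -3*(-1) = 3)
t(y, w) = ⅓ (t(y, w) = 1/3 = 1*(⅓) = ⅓)
P(H) = -11/3 (P(H) = ⅓ - 4 = -11/3)
v(q) = 4 (v(q) = 4*(-5 + 6) = 4*1 = 4)
v(P(5))³ = 4³ = 64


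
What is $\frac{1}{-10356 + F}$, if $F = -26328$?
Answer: $- \frac{1}{36684} \approx -2.726 \cdot 10^{-5}$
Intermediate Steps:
$\frac{1}{-10356 + F} = \frac{1}{-10356 - 26328} = \frac{1}{-36684} = - \frac{1}{36684}$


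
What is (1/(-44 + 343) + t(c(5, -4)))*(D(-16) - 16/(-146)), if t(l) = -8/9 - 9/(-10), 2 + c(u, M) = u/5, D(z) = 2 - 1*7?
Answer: -46291/654810 ≈ -0.070694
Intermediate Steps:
D(z) = -5 (D(z) = 2 - 7 = -5)
c(u, M) = -2 + u/5
t(l) = 1/90 (t(l) = -8*⅑ - 9*(-⅒) = -8/9 + 9/10 = 1/90)
(1/(-44 + 343) + t(c(5, -4)))*(D(-16) - 16/(-146)) = (1/(-44 + 343) + 1/90)*(-5 - 16/(-146)) = (1/299 + 1/90)*(-5 - 16*(-1/146)) = (1/299 + 1/90)*(-5 + 8/73) = (389/26910)*(-357/73) = -46291/654810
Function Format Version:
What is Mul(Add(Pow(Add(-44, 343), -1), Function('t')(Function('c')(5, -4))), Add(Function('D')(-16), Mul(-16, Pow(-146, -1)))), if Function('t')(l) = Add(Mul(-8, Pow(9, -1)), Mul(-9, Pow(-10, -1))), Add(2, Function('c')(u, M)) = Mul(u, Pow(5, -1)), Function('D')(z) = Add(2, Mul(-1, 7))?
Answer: Rational(-46291, 654810) ≈ -0.070694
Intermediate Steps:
Function('D')(z) = -5 (Function('D')(z) = Add(2, -7) = -5)
Function('c')(u, M) = Add(-2, Mul(Rational(1, 5), u)) (Function('c')(u, M) = Add(-2, Mul(u, Pow(5, -1))) = Add(-2, Mul(u, Rational(1, 5))) = Add(-2, Mul(Rational(1, 5), u)))
Function('t')(l) = Rational(1, 90) (Function('t')(l) = Add(Mul(-8, Rational(1, 9)), Mul(-9, Rational(-1, 10))) = Add(Rational(-8, 9), Rational(9, 10)) = Rational(1, 90))
Mul(Add(Pow(Add(-44, 343), -1), Function('t')(Function('c')(5, -4))), Add(Function('D')(-16), Mul(-16, Pow(-146, -1)))) = Mul(Add(Pow(Add(-44, 343), -1), Rational(1, 90)), Add(-5, Mul(-16, Pow(-146, -1)))) = Mul(Add(Pow(299, -1), Rational(1, 90)), Add(-5, Mul(-16, Rational(-1, 146)))) = Mul(Add(Rational(1, 299), Rational(1, 90)), Add(-5, Rational(8, 73))) = Mul(Rational(389, 26910), Rational(-357, 73)) = Rational(-46291, 654810)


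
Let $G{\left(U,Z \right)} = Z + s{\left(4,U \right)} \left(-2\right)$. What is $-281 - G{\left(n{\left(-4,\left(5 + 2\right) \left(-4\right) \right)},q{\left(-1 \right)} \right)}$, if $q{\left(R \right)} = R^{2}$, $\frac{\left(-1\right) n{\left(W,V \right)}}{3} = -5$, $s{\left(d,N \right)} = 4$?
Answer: $-274$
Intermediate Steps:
$n{\left(W,V \right)} = 15$ ($n{\left(W,V \right)} = \left(-3\right) \left(-5\right) = 15$)
$G{\left(U,Z \right)} = -8 + Z$ ($G{\left(U,Z \right)} = Z + 4 \left(-2\right) = Z - 8 = -8 + Z$)
$-281 - G{\left(n{\left(-4,\left(5 + 2\right) \left(-4\right) \right)},q{\left(-1 \right)} \right)} = -281 - \left(-8 + \left(-1\right)^{2}\right) = -281 - \left(-8 + 1\right) = -281 - -7 = -281 + 7 = -274$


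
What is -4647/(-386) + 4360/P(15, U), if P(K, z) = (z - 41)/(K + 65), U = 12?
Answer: -134502037/11194 ≈ -12016.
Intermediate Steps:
P(K, z) = (-41 + z)/(65 + K)
-4647/(-386) + 4360/P(15, U) = -4647/(-386) + 4360/(((-41 + 12)/(65 + 15))) = -4647*(-1/386) + 4360/((-29/80)) = 4647/386 + 4360/(((1/80)*(-29))) = 4647/386 + 4360/(-29/80) = 4647/386 + 4360*(-80/29) = 4647/386 - 348800/29 = -134502037/11194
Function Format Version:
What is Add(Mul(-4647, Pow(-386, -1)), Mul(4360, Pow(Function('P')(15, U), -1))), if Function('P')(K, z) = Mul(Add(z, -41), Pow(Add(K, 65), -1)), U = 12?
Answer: Rational(-134502037, 11194) ≈ -12016.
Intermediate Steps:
Function('P')(K, z) = Mul(Pow(Add(65, K), -1), Add(-41, z)) (Function('P')(K, z) = Mul(Add(-41, z), Pow(Add(65, K), -1)) = Mul(Pow(Add(65, K), -1), Add(-41, z)))
Add(Mul(-4647, Pow(-386, -1)), Mul(4360, Pow(Function('P')(15, U), -1))) = Add(Mul(-4647, Pow(-386, -1)), Mul(4360, Pow(Mul(Pow(Add(65, 15), -1), Add(-41, 12)), -1))) = Add(Mul(-4647, Rational(-1, 386)), Mul(4360, Pow(Mul(Pow(80, -1), -29), -1))) = Add(Rational(4647, 386), Mul(4360, Pow(Mul(Rational(1, 80), -29), -1))) = Add(Rational(4647, 386), Mul(4360, Pow(Rational(-29, 80), -1))) = Add(Rational(4647, 386), Mul(4360, Rational(-80, 29))) = Add(Rational(4647, 386), Rational(-348800, 29)) = Rational(-134502037, 11194)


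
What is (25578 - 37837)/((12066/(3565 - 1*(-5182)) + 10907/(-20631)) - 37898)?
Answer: 170173173651/526068860113 ≈ 0.32348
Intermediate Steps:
(25578 - 37837)/((12066/(3565 - 1*(-5182)) + 10907/(-20631)) - 37898) = -12259/((12066/(3565 + 5182) + 10907*(-1/20631)) - 37898) = -12259/((12066/8747 - 839/1587) - 37898) = -12259/(11810009/13881489 - 37898) = -12259/(-526068860113/13881489) = -12259*(-13881489/526068860113) = 170173173651/526068860113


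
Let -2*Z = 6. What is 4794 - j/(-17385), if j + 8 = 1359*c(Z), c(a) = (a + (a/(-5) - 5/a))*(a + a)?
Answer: 416748308/86925 ≈ 4794.3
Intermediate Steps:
Z = -3 (Z = -1/2*6 = -3)
c(a) = 2*a*(-5/a + 4*a/5) (c(a) = (a + (a*(-1/5) - 5/a))*(2*a) = (a + (-a/5 - 5/a))*(2*a) = (a + (-5/a - a/5))*(2*a) = (-5/a + 4*a/5)*(2*a) = 2*a*(-5/a + 4*a/5))
j = 29858/5 (j = -8 + 1359*(-10 + (8/5)*(-3)**2) = -8 + 1359*(-10 + (8/5)*9) = -8 + 1359*(-10 + 72/5) = -8 + 1359*(22/5) = -8 + 29898/5 = 29858/5 ≈ 5971.6)
4794 - j/(-17385) = 4794 - 29858/(5*(-17385)) = 4794 - 29858*(-1)/(5*17385) = 4794 - 1*(-29858/86925) = 4794 + 29858/86925 = 416748308/86925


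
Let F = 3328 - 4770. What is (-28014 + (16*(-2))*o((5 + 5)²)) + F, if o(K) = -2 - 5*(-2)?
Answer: -29712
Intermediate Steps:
o(K) = 8 (o(K) = -2 + 10 = 8)
F = -1442
(-28014 + (16*(-2))*o((5 + 5)²)) + F = (-28014 + (16*(-2))*8) - 1442 = (-28014 - 32*8) - 1442 = (-28014 - 256) - 1442 = -28270 - 1442 = -29712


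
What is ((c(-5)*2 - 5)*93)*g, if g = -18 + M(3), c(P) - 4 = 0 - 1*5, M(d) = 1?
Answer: 11067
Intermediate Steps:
c(P) = -1 (c(P) = 4 + (0 - 1*5) = 4 + (0 - 5) = 4 - 5 = -1)
g = -17 (g = -18 + 1 = -17)
((c(-5)*2 - 5)*93)*g = ((-1*2 - 5)*93)*(-17) = ((-2 - 5)*93)*(-17) = -7*93*(-17) = -651*(-17) = 11067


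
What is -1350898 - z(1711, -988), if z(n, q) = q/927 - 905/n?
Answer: -2142652735703/1586097 ≈ -1.3509e+6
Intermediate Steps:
z(n, q) = -905/n + q/927 (z(n, q) = q*(1/927) - 905/n = q/927 - 905/n = -905/n + q/927)
-1350898 - z(1711, -988) = -1350898 - (-905/1711 + (1/927)*(-988)) = -1350898 - (-905*1/1711 - 988/927) = -1350898 - (-905/1711 - 988/927) = -1350898 - 1*(-2529403/1586097) = -1350898 + 2529403/1586097 = -2142652735703/1586097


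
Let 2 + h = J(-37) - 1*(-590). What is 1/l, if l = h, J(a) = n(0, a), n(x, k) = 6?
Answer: 1/594 ≈ 0.0016835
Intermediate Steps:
J(a) = 6
h = 594 (h = -2 + (6 - 1*(-590)) = -2 + (6 + 590) = -2 + 596 = 594)
l = 594
1/l = 1/594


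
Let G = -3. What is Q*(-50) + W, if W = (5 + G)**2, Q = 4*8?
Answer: -1596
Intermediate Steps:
Q = 32
W = 4 (W = (5 - 3)**2 = 2**2 = 4)
Q*(-50) + W = 32*(-50) + 4 = -1600 + 4 = -1596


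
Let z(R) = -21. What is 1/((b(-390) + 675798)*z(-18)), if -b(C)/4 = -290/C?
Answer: -13/184492042 ≈ -7.0464e-8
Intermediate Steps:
b(C) = 1160/C (b(C) = -(-1160)/C = 1160/C)
1/((b(-390) + 675798)*z(-18)) = 1/((1160/(-390) + 675798)*(-21)) = -1/21/(1160*(-1/390) + 675798) = -1/21/(-116/39 + 675798) = -1/21/(26356006/39) = (39/26356006)*(-1/21) = -13/184492042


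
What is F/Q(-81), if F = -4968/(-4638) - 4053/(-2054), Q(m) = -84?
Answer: -1611227/44456776 ≈ -0.036243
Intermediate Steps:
F = 4833681/1587742 (F = -4968*(-1/4638) - 4053*(-1/2054) = 828/773 + 4053/2054 = 4833681/1587742 ≈ 3.0444)
F/Q(-81) = (4833681/1587742)/(-84) = (4833681/1587742)*(-1/84) = -1611227/44456776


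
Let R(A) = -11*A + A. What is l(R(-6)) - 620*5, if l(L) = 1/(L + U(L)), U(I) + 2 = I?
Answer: -365799/118 ≈ -3100.0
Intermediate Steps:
R(A) = -10*A
U(I) = -2 + I
l(L) = 1/(-2 + 2*L) (l(L) = 1/(L + (-2 + L)) = 1/(-2 + 2*L))
l(R(-6)) - 620*5 = 1/(2*(-1 - 10*(-6))) - 620*5 = 1/(2*(-1 + 60)) - 3100 = (½)/59 - 3100 = (½)*(1/59) - 3100 = 1/118 - 3100 = -365799/118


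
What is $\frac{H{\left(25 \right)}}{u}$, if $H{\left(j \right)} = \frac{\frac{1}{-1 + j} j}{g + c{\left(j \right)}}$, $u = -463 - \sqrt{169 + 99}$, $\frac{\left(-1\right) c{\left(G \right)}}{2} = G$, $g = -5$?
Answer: $\frac{2315}{56522664} - \frac{5 \sqrt{67}}{28261332} \approx 3.9509 \cdot 10^{-5}$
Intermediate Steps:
$c{\left(G \right)} = - 2 G$
$u = -463 - 2 \sqrt{67}$ ($u = -463 - \sqrt{268} = -463 - 2 \sqrt{67} \approx -479.37$)
$H{\left(j \right)} = \frac{j}{\left(-1 + j\right) \left(-5 - 2 j\right)}$ ($H{\left(j \right)} = \frac{\frac{1}{-1 + j} j}{-5 - 2 j} = \frac{j \frac{1}{-1 + j}}{-5 - 2 j} = \frac{j}{\left(-1 + j\right) \left(-5 - 2 j\right)}$)
$\frac{H{\left(25 \right)}}{u} = \frac{25 \frac{1}{5 - 75 - 2 \cdot 25^{2}}}{-463 - 2 \sqrt{67}} = \frac{25 \frac{1}{5 - 75 - 1250}}{-463 - 2 \sqrt{67}} = \frac{25 \frac{1}{-1320}}{-463 - 2 \sqrt{67}} = \frac{25 \left(- \frac{1}{1320}\right)}{-463 - 2 \sqrt{67}} = - \frac{5}{264 \left(-463 - 2 \sqrt{67}\right)}$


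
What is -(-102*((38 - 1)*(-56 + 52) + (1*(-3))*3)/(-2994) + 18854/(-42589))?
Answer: 123078187/21251911 ≈ 5.7914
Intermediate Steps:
-(-102*((38 - 1)*(-56 + 52) + (1*(-3))*3)/(-2994) + 18854/(-42589)) = -(-102*(37*(-4) - 3*3)*(-1/2994) + 18854*(-1/42589)) = -(-102*(-148 - 9)*(-1/2994) - 18854/42589) = -(-102*(-157)*(-1/2994) - 18854/42589) = -(16014*(-1/2994) - 18854/42589) = -(-2669/499 - 18854/42589) = -1*(-123078187/21251911) = 123078187/21251911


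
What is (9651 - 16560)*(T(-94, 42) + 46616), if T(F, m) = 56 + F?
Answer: -321807402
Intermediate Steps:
(9651 - 16560)*(T(-94, 42) + 46616) = (9651 - 16560)*((56 - 94) + 46616) = -6909*(-38 + 46616) = -6909*46578 = -321807402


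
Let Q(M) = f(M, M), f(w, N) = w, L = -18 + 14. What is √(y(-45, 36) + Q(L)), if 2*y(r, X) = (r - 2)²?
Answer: √4402/2 ≈ 33.174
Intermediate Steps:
L = -4
Q(M) = M
y(r, X) = (-2 + r)²/2 (y(r, X) = (r - 2)²/2 = (-2 + r)²/2)
√(y(-45, 36) + Q(L)) = √((-2 - 45)²/2 - 4) = √((½)*(-47)² - 4) = √((½)*2209 - 4) = √(2209/2 - 4) = √(2201/2) = √4402/2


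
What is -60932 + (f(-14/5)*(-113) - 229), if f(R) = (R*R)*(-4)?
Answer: -1440433/25 ≈ -57617.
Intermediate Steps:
f(R) = -4*R² (f(R) = R²*(-4) = -4*R²)
-60932 + (f(-14/5)*(-113) - 229) = -60932 + (-4*(-14/5)²*(-113) - 229) = -60932 + (-4*196/25*(-113) - 229) = -60932 + (-784/25*(-113) - 229) = -60932 + (88592/25 - 229) = -60932 + 82867/25 = -1440433/25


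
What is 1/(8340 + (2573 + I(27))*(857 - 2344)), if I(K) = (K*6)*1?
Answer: -1/4058605 ≈ -2.4639e-7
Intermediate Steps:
I(K) = 6*K (I(K) = (6*K)*1 = 6*K)
1/(8340 + (2573 + I(27))*(857 - 2344)) = 1/(8340 + (2573 + 6*27)*(857 - 2344)) = 1/(8340 + (2573 + 162)*(-1487)) = 1/(8340 + 2735*(-1487)) = 1/(8340 - 4066945) = 1/(-4058605) = -1/4058605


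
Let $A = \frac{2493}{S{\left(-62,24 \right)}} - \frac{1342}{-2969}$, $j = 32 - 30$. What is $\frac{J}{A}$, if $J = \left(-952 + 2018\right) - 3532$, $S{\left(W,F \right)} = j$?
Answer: $- \frac{14643108}{7404401} \approx -1.9776$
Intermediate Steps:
$j = 2$ ($j = 32 - 30 = 2$)
$S{\left(W,F \right)} = 2$
$A = \frac{7404401}{5938}$ ($A = \frac{2493}{2} - \frac{1342}{-2969} = 2493 \cdot \frac{1}{2} - - \frac{1342}{2969} = \frac{2493}{2} + \frac{1342}{2969} = \frac{7404401}{5938} \approx 1247.0$)
$J = -2466$ ($J = 1066 - 3532 = -2466$)
$\frac{J}{A} = - \frac{2466}{\frac{7404401}{5938}} = \left(-2466\right) \frac{5938}{7404401} = - \frac{14643108}{7404401}$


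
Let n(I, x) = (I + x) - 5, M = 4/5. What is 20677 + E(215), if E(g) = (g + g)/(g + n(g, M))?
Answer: 44023483/2129 ≈ 20678.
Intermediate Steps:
M = ⅘ (M = 4*(⅕) = ⅘ ≈ 0.80000)
n(I, x) = -5 + I + x
E(g) = 2*g/(-21/5 + 2*g) (E(g) = (g + g)/(g + (-5 + g + ⅘)) = (2*g)/(g + (-21/5 + g)) = (2*g)/(-21/5 + 2*g) = 2*g/(-21/5 + 2*g))
20677 + E(215) = 20677 + 10*215/(-21 + 10*215) = 20677 + 10*215/(-21 + 2150) = 20677 + 10*215/2129 = 20677 + 10*215*(1/2129) = 20677 + 2150/2129 = 44023483/2129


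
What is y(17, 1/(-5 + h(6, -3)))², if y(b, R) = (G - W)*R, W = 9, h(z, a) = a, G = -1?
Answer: 25/16 ≈ 1.5625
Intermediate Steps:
y(b, R) = -10*R (y(b, R) = (-1 - 1*9)*R = (-1 - 9)*R = -10*R)
y(17, 1/(-5 + h(6, -3)))² = (-10/(-5 - 3))² = (-10/(-8))² = (-10*(-⅛))² = (5/4)² = 25/16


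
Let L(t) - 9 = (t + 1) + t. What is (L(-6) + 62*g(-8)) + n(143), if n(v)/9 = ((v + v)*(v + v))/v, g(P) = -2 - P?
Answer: 5518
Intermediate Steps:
L(t) = 10 + 2*t (L(t) = 9 + ((t + 1) + t) = 9 + ((1 + t) + t) = 9 + (1 + 2*t) = 10 + 2*t)
n(v) = 36*v (n(v) = 9*(((v + v)*(v + v))/v) = 9*(((2*v)*(2*v))/v) = 9*((4*v²)/v) = 9*(4*v) = 36*v)
(L(-6) + 62*g(-8)) + n(143) = ((10 + 2*(-6)) + 62*(-2 - 1*(-8))) + 36*143 = ((10 - 12) + 62*(-2 + 8)) + 5148 = (-2 + 62*6) + 5148 = (-2 + 372) + 5148 = 370 + 5148 = 5518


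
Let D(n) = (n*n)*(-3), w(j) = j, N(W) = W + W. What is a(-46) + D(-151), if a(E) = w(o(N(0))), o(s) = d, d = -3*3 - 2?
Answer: -68414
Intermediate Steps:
N(W) = 2*W
d = -11 (d = -9 - 2 = -11)
o(s) = -11
a(E) = -11
D(n) = -3*n**2 (D(n) = n**2*(-3) = -3*n**2)
a(-46) + D(-151) = -11 - 3*(-151)**2 = -11 - 3*22801 = -11 - 68403 = -68414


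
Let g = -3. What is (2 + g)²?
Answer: 1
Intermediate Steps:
(2 + g)² = (2 - 3)² = (-1)² = 1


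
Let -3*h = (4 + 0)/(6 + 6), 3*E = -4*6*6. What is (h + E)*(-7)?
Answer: 3031/9 ≈ 336.78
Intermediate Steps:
E = -48 (E = (-4*6*6)/3 = (-24*6)/3 = (⅓)*(-144) = -48)
h = -⅑ (h = -(4 + 0)/(3*(6 + 6)) = -4/(3*12) = -⅓*⅓ = -⅑ ≈ -0.11111)
(h + E)*(-7) = (-⅑ - 48)*(-7) = -433/9*(-7) = 3031/9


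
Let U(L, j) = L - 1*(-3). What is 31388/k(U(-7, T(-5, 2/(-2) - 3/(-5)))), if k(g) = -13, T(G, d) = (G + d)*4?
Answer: -31388/13 ≈ -2414.5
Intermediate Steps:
T(G, d) = 4*G + 4*d
U(L, j) = 3 + L (U(L, j) = L + 3 = 3 + L)
31388/k(U(-7, T(-5, 2/(-2) - 3/(-5)))) = 31388/(-13) = 31388*(-1/13) = -31388/13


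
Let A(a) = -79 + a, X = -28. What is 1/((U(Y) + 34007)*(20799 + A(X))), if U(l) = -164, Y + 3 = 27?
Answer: 1/700279356 ≈ 1.4280e-9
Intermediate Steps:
Y = 24 (Y = -3 + 27 = 24)
1/((U(Y) + 34007)*(20799 + A(X))) = 1/((-164 + 34007)*(20799 + (-79 - 28))) = 1/(33843*(20799 - 107)) = 1/(33843*20692) = 1/700279356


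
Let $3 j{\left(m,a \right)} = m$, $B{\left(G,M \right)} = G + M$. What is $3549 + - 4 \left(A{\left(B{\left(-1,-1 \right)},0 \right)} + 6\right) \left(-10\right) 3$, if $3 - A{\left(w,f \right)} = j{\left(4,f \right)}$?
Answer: $4469$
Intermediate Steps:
$j{\left(m,a \right)} = \frac{m}{3}$
$A{\left(w,f \right)} = \frac{5}{3}$ ($A{\left(w,f \right)} = 3 - \frac{1}{3} \cdot 4 = 3 - \frac{4}{3} = \frac{5}{3}$)
$3549 + - 4 \left(A{\left(B{\left(-1,-1 \right)},0 \right)} + 6\right) \left(-10\right) 3 = 3549 + - 4 \left(\frac{5}{3} + 6\right) \left(-10\right) 3 = 3549 + \left(-4\right) \frac{23}{3} \left(-10\right) 3 = 3549 + \left(- \frac{92}{3}\right) \left(-10\right) 3 = 3549 + \frac{920}{3} \cdot 3 = 3549 + 920 = 4469$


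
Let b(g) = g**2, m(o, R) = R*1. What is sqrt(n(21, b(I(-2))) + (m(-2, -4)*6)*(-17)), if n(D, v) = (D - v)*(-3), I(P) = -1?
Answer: 2*sqrt(87) ≈ 18.655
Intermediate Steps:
m(o, R) = R
n(D, v) = -3*D + 3*v
sqrt(n(21, b(I(-2))) + (m(-2, -4)*6)*(-17)) = sqrt((-3*21 + 3*(-1)**2) - 4*6*(-17)) = sqrt((-63 + 3*1) - 24*(-17)) = sqrt((-63 + 3) + 408) = sqrt(-60 + 408) = sqrt(348) = 2*sqrt(87)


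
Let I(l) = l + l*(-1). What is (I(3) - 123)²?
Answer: 15129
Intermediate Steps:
I(l) = 0 (I(l) = l - l = 0)
(I(3) - 123)² = (0 - 123)² = (-123)² = 15129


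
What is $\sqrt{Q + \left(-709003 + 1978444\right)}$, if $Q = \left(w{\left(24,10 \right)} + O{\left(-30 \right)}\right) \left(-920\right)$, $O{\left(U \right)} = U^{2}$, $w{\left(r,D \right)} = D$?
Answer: $\sqrt{432241} \approx 657.45$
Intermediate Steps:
$Q = -837200$ ($Q = \left(10 + \left(-30\right)^{2}\right) \left(-920\right) = \left(10 + 900\right) \left(-920\right) = 910 \left(-920\right) = -837200$)
$\sqrt{Q + \left(-709003 + 1978444\right)} = \sqrt{-837200 + \left(-709003 + 1978444\right)} = \sqrt{-837200 + 1269441} = \sqrt{432241}$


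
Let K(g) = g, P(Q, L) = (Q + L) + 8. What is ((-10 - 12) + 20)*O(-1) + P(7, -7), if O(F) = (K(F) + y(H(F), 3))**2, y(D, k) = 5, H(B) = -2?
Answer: -24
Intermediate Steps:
P(Q, L) = 8 + L + Q (P(Q, L) = (L + Q) + 8 = 8 + L + Q)
O(F) = (5 + F)**2 (O(F) = (F + 5)**2 = (5 + F)**2)
((-10 - 12) + 20)*O(-1) + P(7, -7) = ((-10 - 12) + 20)*(5 - 1)**2 + (8 - 7 + 7) = (-22 + 20)*4**2 + 8 = -2*16 + 8 = -32 + 8 = -24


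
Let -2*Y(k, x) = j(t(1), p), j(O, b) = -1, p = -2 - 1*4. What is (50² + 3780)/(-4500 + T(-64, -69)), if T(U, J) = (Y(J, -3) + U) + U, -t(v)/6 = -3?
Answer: -2512/1851 ≈ -1.3571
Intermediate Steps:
p = -6 (p = -2 - 4 = -6)
t(v) = 18 (t(v) = -6*(-3) = 18)
Y(k, x) = ½ (Y(k, x) = -½*(-1) = ½)
T(U, J) = ½ + 2*U (T(U, J) = (½ + U) + U = ½ + 2*U)
(50² + 3780)/(-4500 + T(-64, -69)) = (50² + 3780)/(-4500 + (½ + 2*(-64))) = (2500 + 3780)/(-4500 + (½ - 128)) = 6280/(-4500 - 255/2) = 6280/(-9255/2) = 6280*(-2/9255) = -2512/1851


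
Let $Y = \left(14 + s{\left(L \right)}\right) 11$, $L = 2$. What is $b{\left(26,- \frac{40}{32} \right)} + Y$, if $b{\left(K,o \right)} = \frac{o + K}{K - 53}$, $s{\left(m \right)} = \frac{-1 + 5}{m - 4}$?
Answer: $\frac{1573}{12} \approx 131.08$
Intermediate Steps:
$s{\left(m \right)} = \frac{4}{-4 + m}$
$b{\left(K,o \right)} = \frac{K + o}{-53 + K}$
$Y = 132$ ($Y = \left(14 + \frac{4}{-4 + 2}\right) 11 = \left(14 + \frac{4}{-2}\right) 11 = \left(14 + 4 \left(- \frac{1}{2}\right)\right) 11 = \left(14 - 2\right) 11 = 12 \cdot 11 = 132$)
$b{\left(26,- \frac{40}{32} \right)} + Y = \frac{26 - \frac{40}{32}}{-53 + 26} + 132 = \frac{26 - \frac{5}{4}}{-27} + 132 = - \frac{26 - \frac{5}{4}}{27} + 132 = \left(- \frac{1}{27}\right) \frac{99}{4} + 132 = - \frac{11}{12} + 132 = \frac{1573}{12}$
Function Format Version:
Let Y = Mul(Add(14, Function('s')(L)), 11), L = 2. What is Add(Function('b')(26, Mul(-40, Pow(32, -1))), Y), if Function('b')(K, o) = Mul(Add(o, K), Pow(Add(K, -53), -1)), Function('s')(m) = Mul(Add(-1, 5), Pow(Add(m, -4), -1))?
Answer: Rational(1573, 12) ≈ 131.08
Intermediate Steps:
Function('s')(m) = Mul(4, Pow(Add(-4, m), -1))
Function('b')(K, o) = Mul(Pow(Add(-53, K), -1), Add(K, o)) (Function('b')(K, o) = Mul(Add(K, o), Pow(Add(-53, K), -1)) = Mul(Pow(Add(-53, K), -1), Add(K, o)))
Y = 132 (Y = Mul(Add(14, Mul(4, Pow(Add(-4, 2), -1))), 11) = Mul(Add(14, Mul(4, Pow(-2, -1))), 11) = Mul(Add(14, Mul(4, Rational(-1, 2))), 11) = Mul(Add(14, -2), 11) = Mul(12, 11) = 132)
Add(Function('b')(26, Mul(-40, Pow(32, -1))), Y) = Add(Mul(Pow(Add(-53, 26), -1), Add(26, Mul(-40, Pow(32, -1)))), 132) = Add(Mul(Pow(-27, -1), Add(26, Mul(-40, Rational(1, 32)))), 132) = Add(Mul(Rational(-1, 27), Add(26, Rational(-5, 4))), 132) = Add(Mul(Rational(-1, 27), Rational(99, 4)), 132) = Add(Rational(-11, 12), 132) = Rational(1573, 12)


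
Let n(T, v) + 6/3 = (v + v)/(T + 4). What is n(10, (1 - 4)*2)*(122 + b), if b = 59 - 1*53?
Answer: -2560/7 ≈ -365.71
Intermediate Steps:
n(T, v) = -2 + 2*v/(4 + T) (n(T, v) = -2 + (v + v)/(T + 4) = -2 + (2*v)/(4 + T) = -2 + 2*v/(4 + T))
b = 6 (b = 59 - 53 = 6)
n(10, (1 - 4)*2)*(122 + b) = (2*(-4 + (1 - 4)*2 - 1*10)/(4 + 10))*(122 + 6) = (2*(-4 - 3*2 - 10)/14)*128 = (2*(1/14)*(-4 - 6 - 10))*128 = (2*(1/14)*(-20))*128 = -20/7*128 = -2560/7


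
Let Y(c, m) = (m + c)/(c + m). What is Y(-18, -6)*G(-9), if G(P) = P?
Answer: -9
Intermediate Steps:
Y(c, m) = 1 (Y(c, m) = (c + m)/(c + m) = 1)
Y(-18, -6)*G(-9) = 1*(-9) = -9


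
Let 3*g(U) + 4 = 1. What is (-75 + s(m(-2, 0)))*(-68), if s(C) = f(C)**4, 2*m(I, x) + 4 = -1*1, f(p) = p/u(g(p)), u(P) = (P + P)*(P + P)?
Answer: 5211775/1024 ≈ 5089.6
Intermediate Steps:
g(U) = -1 (g(U) = -4/3 + (1/3)*1 = -4/3 + 1/3 = -1)
u(P) = 4*P**2 (u(P) = (2*P)*(2*P) = 4*P**2)
f(p) = p/4 (f(p) = p/((4*(-1)**2)) = p/((4*1)) = p/4)
m(I, x) = -5/2 (m(I, x) = -2 + (-1*1)/2 = -2 + (1/2)*(-1) = -2 - 1/2 = -5/2)
s(C) = C**4/256 (s(C) = (C/4)**4 = C**4/256)
(-75 + s(m(-2, 0)))*(-68) = (-75 + (-5/2)**4/256)*(-68) = (-75 + (1/256)*(625/16))*(-68) = (-75 + 625/4096)*(-68) = -306575/4096*(-68) = 5211775/1024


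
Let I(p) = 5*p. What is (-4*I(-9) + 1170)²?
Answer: 1822500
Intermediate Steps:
(-4*I(-9) + 1170)² = (-20*(-9) + 1170)² = (-4*(-45) + 1170)² = (180 + 1170)² = 1350² = 1822500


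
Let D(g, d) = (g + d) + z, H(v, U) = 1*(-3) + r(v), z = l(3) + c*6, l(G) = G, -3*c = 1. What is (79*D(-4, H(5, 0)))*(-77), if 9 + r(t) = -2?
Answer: 103411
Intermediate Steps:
c = -⅓ (c = -⅓*1 = -⅓ ≈ -0.33333)
r(t) = -11 (r(t) = -9 - 2 = -11)
z = 1 (z = 3 - ⅓*6 = 3 - 2 = 1)
H(v, U) = -14 (H(v, U) = 1*(-3) - 11 = -3 - 11 = -14)
D(g, d) = 1 + d + g (D(g, d) = (g + d) + 1 = (d + g) + 1 = 1 + d + g)
(79*D(-4, H(5, 0)))*(-77) = (79*(1 - 14 - 4))*(-77) = (79*(-17))*(-77) = -1343*(-77) = 103411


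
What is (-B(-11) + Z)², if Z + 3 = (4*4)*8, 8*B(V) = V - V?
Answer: 15625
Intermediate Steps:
B(V) = 0 (B(V) = (V - V)/8 = (⅛)*0 = 0)
Z = 125 (Z = -3 + (4*4)*8 = -3 + 16*8 = -3 + 128 = 125)
(-B(-11) + Z)² = (-1*0 + 125)² = (0 + 125)² = 125² = 15625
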